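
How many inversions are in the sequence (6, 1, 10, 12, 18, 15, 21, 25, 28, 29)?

2 out-of-order pairs

Sweep left to right; for each value list the smaller values that follow it:
6 → 1 → 1
1 → none → 0
10 → none → 0
12 → none → 0
18 → 15 → 1
15 → none → 0
21 → none → 0
25 → none → 0
28 → none → 0
29 → none → 0
Sum: 1 + 0 + 0 + 0 + 1 + 0 + 0 + 0 + 0 + 0 = 2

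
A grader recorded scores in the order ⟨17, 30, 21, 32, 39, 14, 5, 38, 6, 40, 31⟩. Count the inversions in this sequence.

24

For each element, count later entries that are smaller:
17 → 14, 5, 6 → 3
30 → 21, 14, 5, 6 → 4
21 → 14, 5, 6 → 3
32 → 14, 5, 6, 31 → 4
39 → 14, 5, 38, 6, 31 → 5
14 → 5, 6 → 2
5 → none → 0
38 → 6, 31 → 2
6 → none → 0
40 → 31 → 1
31 → none → 0
Sum: 3 + 4 + 3 + 4 + 5 + 2 + 0 + 2 + 0 + 1 + 0 = 24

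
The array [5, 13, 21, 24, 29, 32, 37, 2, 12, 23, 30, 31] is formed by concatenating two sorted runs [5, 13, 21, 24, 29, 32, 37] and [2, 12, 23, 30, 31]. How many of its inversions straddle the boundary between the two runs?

For each element r of the right run, count left-run elements greater than r:
r = 2: 5, 13, 21, 24, 29, 32, 37 → 7
r = 12: 13, 21, 24, 29, 32, 37 → 6
r = 23: 24, 29, 32, 37 → 4
r = 30: 32, 37 → 2
r = 31: 32, 37 → 2
Cross-inversions: 7 + 6 + 4 + 2 + 2 = 21

21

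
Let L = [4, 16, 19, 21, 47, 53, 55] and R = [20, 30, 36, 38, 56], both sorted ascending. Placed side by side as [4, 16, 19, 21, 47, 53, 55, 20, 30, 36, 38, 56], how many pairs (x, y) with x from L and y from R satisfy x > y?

13 cross-inversions

Take each right-half value and tally the left-half values above it:
r = 20: 21, 47, 53, 55 → 4
r = 30: 47, 53, 55 → 3
r = 36: 47, 53, 55 → 3
r = 38: 47, 53, 55 → 3
r = 56: none → 0
Cross-inversions: 4 + 3 + 3 + 3 + 0 = 13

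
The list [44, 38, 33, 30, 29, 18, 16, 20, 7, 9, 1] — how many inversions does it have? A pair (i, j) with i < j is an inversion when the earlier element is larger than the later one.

52

Sweep left to right; for each value list the smaller values that follow it:
44: 10
38: 9
33: 8
30: 7
29: 6
18: 4
16: 3
20: 3
7: 1
9: 1
1: 0
Sum: 10 + 9 + 8 + 7 + 6 + 4 + 3 + 3 + 1 + 1 + 0 = 52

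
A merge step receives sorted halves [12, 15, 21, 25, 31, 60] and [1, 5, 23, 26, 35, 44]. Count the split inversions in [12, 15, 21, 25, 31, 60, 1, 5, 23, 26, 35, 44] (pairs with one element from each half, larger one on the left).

Count, for every r in R, how many entries of L exceed r:
r = 1: 12, 15, 21, 25, 31, 60 → 6
r = 5: 12, 15, 21, 25, 31, 60 → 6
r = 23: 25, 31, 60 → 3
r = 26: 31, 60 → 2
r = 35: 60 → 1
r = 44: 60 → 1
Cross-inversions: 6 + 6 + 3 + 2 + 1 + 1 = 19

19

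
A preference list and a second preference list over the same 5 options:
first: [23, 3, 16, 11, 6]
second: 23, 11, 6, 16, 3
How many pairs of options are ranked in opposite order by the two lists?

Assign each item its position (1..5) in the first ordering, then rewrite the second ordering as that position sequence:
positions: 23→1, 3→2, 16→3, 11→4, 6→5
second ordering as positions: [1, 4, 5, 3, 2]
Discordant pairs = inversions in this position sequence.
1: 0
4: 3, 2 → 2
5: 3, 2 → 2
3: 2 → 1
2: 0
Total: 0 + 2 + 2 + 1 + 0 = 5

There are 5 pairs.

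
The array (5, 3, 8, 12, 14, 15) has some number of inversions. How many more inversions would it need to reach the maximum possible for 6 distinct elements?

14

Maximum inversions for 6 distinct elements is C(6, 2) = 6·5/2 = 15.
Current inversions — for each element, count later smaller elements:
5: 1
3: 0
8: 0
12: 0
14: 0
15: 0
Current total: 1 + 0 + 0 + 0 + 0 + 0 = 1
Shortfall: 15 − 1 = 14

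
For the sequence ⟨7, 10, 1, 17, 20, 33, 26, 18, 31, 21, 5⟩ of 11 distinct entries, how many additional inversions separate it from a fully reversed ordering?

36

Maximum inversions for 11 distinct elements is C(11, 2) = 11·10/2 = 55.
Current inversions — for each element, count later smaller elements:
7: 2
10: 2
1: 0
17: 1
20: 2
33: 5
26: 3
18: 1
31: 2
21: 1
5: 0
Current total: 2 + 2 + 0 + 1 + 2 + 5 + 3 + 1 + 2 + 1 + 0 = 19
Shortfall: 55 − 19 = 36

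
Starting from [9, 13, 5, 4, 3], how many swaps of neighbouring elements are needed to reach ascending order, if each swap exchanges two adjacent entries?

9

Minimum adjacent swaps = number of inversions (each swap of adjacent out-of-order elements removes one inversion and no swap can remove more).
Count inversions — for each element, later elements that are smaller:
9: 5, 4, 3 → 3
13: 5, 4, 3 → 3
5: 4, 3 → 2
4: 3 → 1
3: none → 0
Total inversions: 3 + 3 + 2 + 1 + 0 = 9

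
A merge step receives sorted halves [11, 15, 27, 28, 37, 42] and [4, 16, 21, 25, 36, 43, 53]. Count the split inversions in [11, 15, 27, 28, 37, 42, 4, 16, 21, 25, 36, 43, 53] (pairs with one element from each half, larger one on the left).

20 cross-inversions

For each element r of the right run, count left-run elements greater than r:
r = 4: 11, 15, 27, 28, 37, 42 → 6
r = 16: 27, 28, 37, 42 → 4
r = 21: 27, 28, 37, 42 → 4
r = 25: 27, 28, 37, 42 → 4
r = 36: 37, 42 → 2
r = 43: none → 0
r = 53: none → 0
Cross-inversions: 6 + 4 + 4 + 4 + 2 + 0 + 0 = 20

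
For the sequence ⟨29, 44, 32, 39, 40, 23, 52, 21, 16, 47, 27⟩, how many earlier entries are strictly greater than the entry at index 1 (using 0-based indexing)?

0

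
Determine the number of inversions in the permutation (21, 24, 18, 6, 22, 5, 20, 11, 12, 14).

For each element, count later entries that are smaller:
21 → 18, 6, 5, 20, 11, 12, 14 → 7
24 → 18, 6, 22, 5, 20, 11, 12, 14 → 8
18 → 6, 5, 11, 12, 14 → 5
6 → 5 → 1
22 → 5, 20, 11, 12, 14 → 5
5 → none → 0
20 → 11, 12, 14 → 3
11 → none → 0
12 → none → 0
14 → none → 0
Sum: 7 + 8 + 5 + 1 + 5 + 0 + 3 + 0 + 0 + 0 = 29

29 inversions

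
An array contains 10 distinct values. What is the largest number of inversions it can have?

The maximum occurs when the array is in strictly decreasing order: every one of the C(10, 2) pairs is inverted.
C(10, 2) = 10·9/2 = 45

There are 45 inversions.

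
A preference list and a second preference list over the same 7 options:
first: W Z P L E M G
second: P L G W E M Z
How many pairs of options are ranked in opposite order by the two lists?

Assign each item its position (1..7) in the first ordering, then rewrite the second ordering as that position sequence:
positions: W→1, Z→2, P→3, L→4, E→5, M→6, G→7
second ordering as positions: [3, 4, 7, 1, 5, 6, 2]
Discordant pairs = inversions in this position sequence.
3: 1, 2 → 2
4: 1, 2 → 2
7: 1, 5, 6, 2 → 4
1: 0
5: 2 → 1
6: 2 → 1
2: 0
Total: 2 + 2 + 4 + 0 + 1 + 1 + 0 = 10

There are 10 pairs.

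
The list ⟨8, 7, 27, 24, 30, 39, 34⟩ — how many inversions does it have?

Inversion pairs (indices are 1-based):
(1,2): 8 > 7
(3,4): 27 > 24
(6,7): 39 > 34
That's 3 pairs.

3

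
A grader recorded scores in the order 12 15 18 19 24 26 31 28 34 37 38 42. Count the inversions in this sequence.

1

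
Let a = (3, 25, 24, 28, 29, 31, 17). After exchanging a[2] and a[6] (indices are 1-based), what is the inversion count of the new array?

11 inversions

Positions 2 and 6 hold 25 and 31; after swapping, the array is [3, 31, 24, 28, 29, 25, 17].
Count, for each position, how many later elements it exceeds:
3: 0
31: 5
24: 1
28: 2
29: 2
25: 1
17: 0
Sum: 0 + 5 + 1 + 2 + 2 + 1 + 0 = 11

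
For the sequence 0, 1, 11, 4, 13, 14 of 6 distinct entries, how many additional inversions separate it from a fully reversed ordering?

14

Maximum inversions for 6 distinct elements is C(6, 2) = 6·5/2 = 15.
Current inversions — for each element, count later smaller elements:
0: 0
1: 0
11: 1
4: 0
13: 0
14: 0
Current total: 0 + 0 + 1 + 0 + 0 + 0 = 1
Shortfall: 15 − 1 = 14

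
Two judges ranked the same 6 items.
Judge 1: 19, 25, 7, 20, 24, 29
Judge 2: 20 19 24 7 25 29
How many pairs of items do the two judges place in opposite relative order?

There are 6 discordant pairs.

Assign each item its position (1..6) in the first ordering, then rewrite the second ordering as that position sequence:
positions: 19→1, 25→2, 7→3, 20→4, 24→5, 29→6
second ordering as positions: [4, 1, 5, 3, 2, 6]
Discordant pairs = inversions in this position sequence.
4: 1, 3, 2 → 3
1: 0
5: 3, 2 → 2
3: 2 → 1
2: 0
6: 0
Total: 3 + 0 + 2 + 1 + 0 + 0 = 6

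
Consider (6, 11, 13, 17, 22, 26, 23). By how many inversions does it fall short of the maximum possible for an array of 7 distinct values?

Maximum inversions for 7 distinct elements is C(7, 2) = 7·6/2 = 21.
Current inversions — for each element, count later smaller elements:
6: 0
11: 0
13: 0
17: 0
22: 0
26: 1
23: 0
Current total: 0 + 0 + 0 + 0 + 0 + 1 + 0 = 1
Shortfall: 21 − 1 = 20

20 inversions short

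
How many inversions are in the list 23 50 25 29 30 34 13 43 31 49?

For each element, count later entries that are smaller:
23 → 13 → 1
50 → 25, 29, 30, 34, 13, 43, 31, 49 → 8
25 → 13 → 1
29 → 13 → 1
30 → 13 → 1
34 → 13, 31 → 2
13 → none → 0
43 → 31 → 1
31 → none → 0
49 → none → 0
Sum: 1 + 8 + 1 + 1 + 1 + 2 + 0 + 1 + 0 + 0 = 15

15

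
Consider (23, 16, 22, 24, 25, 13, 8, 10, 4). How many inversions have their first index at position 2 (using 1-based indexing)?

The element at index 2 is 16.
Elements after it: 22, 24, 25, 13, 8, 10, 4
Those smaller than 16: 13, 8, 10, 4

4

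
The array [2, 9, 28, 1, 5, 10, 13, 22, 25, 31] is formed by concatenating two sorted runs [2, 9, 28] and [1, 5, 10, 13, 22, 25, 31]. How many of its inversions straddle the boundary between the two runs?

9

Count, for every r in R, how many entries of L exceed r:
r = 1: 2, 9, 28 → 3
r = 5: 9, 28 → 2
r = 10: 28 → 1
r = 13: 28 → 1
r = 22: 28 → 1
r = 25: 28 → 1
r = 31: none → 0
Cross-inversions: 3 + 2 + 1 + 1 + 1 + 1 + 0 = 9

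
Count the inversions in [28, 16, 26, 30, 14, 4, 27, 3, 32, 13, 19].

32

Element-by-element contributions:
28 → 16, 26, 14, 4, 27, 3, 13, 19 → 8
16 → 14, 4, 3, 13 → 4
26 → 14, 4, 3, 13, 19 → 5
30 → 14, 4, 27, 3, 13, 19 → 6
14 → 4, 3, 13 → 3
4 → 3 → 1
27 → 3, 13, 19 → 3
3 → none → 0
32 → 13, 19 → 2
13 → none → 0
19 → none → 0
Sum: 8 + 4 + 5 + 6 + 3 + 1 + 3 + 0 + 2 + 0 + 0 = 32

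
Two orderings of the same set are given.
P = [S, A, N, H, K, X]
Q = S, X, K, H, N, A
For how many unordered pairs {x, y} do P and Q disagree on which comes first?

There are 10 disagreeing pairs.

Assign each item its position (1..6) in the first ordering, then rewrite the second ordering as that position sequence:
positions: S→1, A→2, N→3, H→4, K→5, X→6
second ordering as positions: [1, 6, 5, 4, 3, 2]
Discordant pairs = inversions in this position sequence.
1: 0
6: 5, 4, 3, 2 → 4
5: 4, 3, 2 → 3
4: 3, 2 → 2
3: 2 → 1
2: 0
Total: 0 + 4 + 3 + 2 + 1 + 0 = 10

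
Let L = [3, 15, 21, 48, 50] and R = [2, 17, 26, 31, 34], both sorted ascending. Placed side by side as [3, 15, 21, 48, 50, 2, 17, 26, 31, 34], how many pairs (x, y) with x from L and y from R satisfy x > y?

14 split inversions

Count, for every r in R, how many entries of L exceed r:
r = 2: 3, 15, 21, 48, 50 → 5
r = 17: 21, 48, 50 → 3
r = 26: 48, 50 → 2
r = 31: 48, 50 → 2
r = 34: 48, 50 → 2
Cross-inversions: 5 + 3 + 2 + 2 + 2 = 14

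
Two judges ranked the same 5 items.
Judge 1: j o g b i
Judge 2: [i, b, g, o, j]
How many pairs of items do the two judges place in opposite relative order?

10 discordant pairs

Assign each item its position (1..5) in the first ordering, then rewrite the second ordering as that position sequence:
positions: j→1, o→2, g→3, b→4, i→5
second ordering as positions: [5, 4, 3, 2, 1]
Discordant pairs = inversions in this position sequence.
5: 4, 3, 2, 1 → 4
4: 3, 2, 1 → 3
3: 2, 1 → 2
2: 1 → 1
1: 0
Total: 4 + 3 + 2 + 1 + 0 = 10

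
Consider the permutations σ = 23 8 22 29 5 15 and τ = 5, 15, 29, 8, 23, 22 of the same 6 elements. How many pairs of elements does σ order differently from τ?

Assign each item its position (1..6) in the first ordering, then rewrite the second ordering as that position sequence:
positions: 23→1, 8→2, 22→3, 29→4, 5→5, 15→6
second ordering as positions: [5, 6, 4, 2, 1, 3]
Discordant pairs = inversions in this position sequence.
5: 4, 2, 1, 3 → 4
6: 4, 2, 1, 3 → 4
4: 2, 1, 3 → 3
2: 1 → 1
1: 0
3: 0
Total: 4 + 4 + 3 + 1 + 0 + 0 = 12

12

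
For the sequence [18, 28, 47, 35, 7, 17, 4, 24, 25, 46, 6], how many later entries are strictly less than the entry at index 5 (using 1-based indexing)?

2

The element at index 5 is 7.
Elements after it: 17, 4, 24, 25, 46, 6
Those smaller than 7: 4, 6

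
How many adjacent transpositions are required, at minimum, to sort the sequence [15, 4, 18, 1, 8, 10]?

8

Each adjacent swap fixes exactly one inversion, so the minimum swap count equals the number of inversions.
Count inversions — for each element, later elements that are smaller:
15: 4, 1, 8, 10 → 4
4: 1 → 1
18: 1, 8, 10 → 3
1: none → 0
8: none → 0
10: none → 0
Total inversions: 4 + 1 + 3 + 0 + 0 + 0 = 8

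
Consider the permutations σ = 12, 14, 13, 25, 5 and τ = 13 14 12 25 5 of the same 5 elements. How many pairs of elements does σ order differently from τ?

Assign each item its position (1..5) in the first ordering, then rewrite the second ordering as that position sequence:
positions: 12→1, 14→2, 13→3, 25→4, 5→5
second ordering as positions: [3, 2, 1, 4, 5]
Discordant pairs = inversions in this position sequence.
3: 2, 1 → 2
2: 1 → 1
1: 0
4: 0
5: 0
Total: 2 + 1 + 0 + 0 + 0 = 3

3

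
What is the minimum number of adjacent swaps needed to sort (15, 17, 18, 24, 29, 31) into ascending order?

0

Minimum adjacent swaps = number of inversions (each swap of adjacent out-of-order elements removes one inversion and no swap can remove more).
Count inversions — for each element, later elements that are smaller:
15: none → 0
17: none → 0
18: none → 0
24: none → 0
29: none → 0
31: none → 0
Total inversions: 0 + 0 + 0 + 0 + 0 + 0 = 0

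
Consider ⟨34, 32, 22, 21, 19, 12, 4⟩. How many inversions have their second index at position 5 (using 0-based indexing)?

The element at index 5 is 12.
Elements before it: 34, 32, 22, 21, 19
Those larger than 12: 34, 32, 22, 21, 19

5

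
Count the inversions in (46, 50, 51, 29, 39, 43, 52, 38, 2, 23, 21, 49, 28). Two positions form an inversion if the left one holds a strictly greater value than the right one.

52

Sweep left to right; for each value list the smaller values that follow it:
46 → 29, 39, 43, 38, 2, 23, 21, 28 → 8
50 → 29, 39, 43, 38, 2, 23, 21, 49, 28 → 9
51 → 29, 39, 43, 38, 2, 23, 21, 49, 28 → 9
29 → 2, 23, 21, 28 → 4
39 → 38, 2, 23, 21, 28 → 5
43 → 38, 2, 23, 21, 28 → 5
52 → 38, 2, 23, 21, 49, 28 → 6
38 → 2, 23, 21, 28 → 4
2 → none → 0
23 → 21 → 1
21 → none → 0
49 → 28 → 1
28 → none → 0
Sum: 8 + 9 + 9 + 4 + 5 + 5 + 6 + 4 + 0 + 1 + 0 + 1 + 0 = 52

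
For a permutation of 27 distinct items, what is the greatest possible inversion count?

351

A reversed (strictly descending) arrangement makes every pair an inversion, giving C(27, 2) inversions.
C(27, 2) = 27·26/2 = 351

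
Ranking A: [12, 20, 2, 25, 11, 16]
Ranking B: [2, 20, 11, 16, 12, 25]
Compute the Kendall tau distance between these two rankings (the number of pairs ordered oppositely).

Discordant pairs: 7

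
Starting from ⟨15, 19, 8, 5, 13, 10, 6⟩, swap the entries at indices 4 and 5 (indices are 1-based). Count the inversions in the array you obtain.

Positions 4 and 5 hold 5 and 13; after swapping, the array is [15, 19, 8, 13, 5, 10, 6].
Element-by-element contributions:
15 → 8, 13, 5, 10, 6 → 5
19 → 8, 13, 5, 10, 6 → 5
8 → 5, 6 → 2
13 → 5, 10, 6 → 3
5 → none → 0
10 → 6 → 1
6 → none → 0
Sum: 5 + 5 + 2 + 3 + 0 + 1 + 0 = 16

16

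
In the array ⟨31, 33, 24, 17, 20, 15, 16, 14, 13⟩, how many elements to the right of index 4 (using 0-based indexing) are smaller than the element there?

4

The element at index 4 is 20.
Elements after it: 15, 16, 14, 13
Those smaller than 20: 15, 16, 14, 13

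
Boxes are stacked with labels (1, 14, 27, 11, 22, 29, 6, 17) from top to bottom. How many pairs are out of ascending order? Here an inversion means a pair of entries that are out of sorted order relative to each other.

Element-by-element contributions:
1 → none → 0
14 → 11, 6 → 2
27 → 11, 22, 6, 17 → 4
11 → 6 → 1
22 → 6, 17 → 2
29 → 6, 17 → 2
6 → none → 0
17 → none → 0
Sum: 0 + 2 + 4 + 1 + 2 + 2 + 0 + 0 = 11

11 inversions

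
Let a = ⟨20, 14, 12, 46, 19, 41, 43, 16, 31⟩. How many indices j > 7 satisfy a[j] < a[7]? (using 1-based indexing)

2 such elements

The element at index 7 is 43.
Elements after it: 16, 31
Those smaller than 43: 16, 31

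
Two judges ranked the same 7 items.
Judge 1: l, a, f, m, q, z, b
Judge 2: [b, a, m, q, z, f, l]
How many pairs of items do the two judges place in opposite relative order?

There are 14 discordant pairs.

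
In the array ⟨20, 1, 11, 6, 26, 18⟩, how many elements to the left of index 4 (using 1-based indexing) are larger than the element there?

2 such elements

The element at index 4 is 6.
Elements before it: 20, 1, 11
Those larger than 6: 20, 11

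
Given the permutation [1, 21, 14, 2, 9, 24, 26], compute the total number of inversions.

Out-of-order index pairs (1-indexed):
(2,3): 21 > 14
(2,4): 21 > 2
(2,5): 21 > 9
(3,4): 14 > 2
(3,5): 14 > 9
That's 5 pairs.

5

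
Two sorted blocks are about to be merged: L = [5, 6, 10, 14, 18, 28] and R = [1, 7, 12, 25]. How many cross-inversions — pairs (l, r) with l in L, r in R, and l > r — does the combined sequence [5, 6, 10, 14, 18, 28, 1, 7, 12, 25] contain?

For each element r of the right run, count left-run elements greater than r:
r = 1: 5, 6, 10, 14, 18, 28 → 6
r = 7: 10, 14, 18, 28 → 4
r = 12: 14, 18, 28 → 3
r = 25: 28 → 1
Cross-inversions: 6 + 4 + 3 + 1 = 14

14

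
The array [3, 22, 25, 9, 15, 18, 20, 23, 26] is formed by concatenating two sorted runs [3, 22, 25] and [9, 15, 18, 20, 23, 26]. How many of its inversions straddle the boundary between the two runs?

Take each right-half value and tally the left-half values above it:
r = 9: 22, 25 → 2
r = 15: 22, 25 → 2
r = 18: 22, 25 → 2
r = 20: 22, 25 → 2
r = 23: 25 → 1
r = 26: none → 0
Cross-inversions: 2 + 2 + 2 + 2 + 1 + 0 = 9

9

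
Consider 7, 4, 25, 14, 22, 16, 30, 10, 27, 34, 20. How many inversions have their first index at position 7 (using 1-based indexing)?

3 such elements

The element at index 7 is 30.
Elements after it: 10, 27, 34, 20
Those smaller than 30: 10, 27, 20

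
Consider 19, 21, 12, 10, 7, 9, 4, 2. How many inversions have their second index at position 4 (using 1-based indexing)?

3

The element at index 4 is 10.
Elements before it: 19, 21, 12
Those larger than 10: 19, 21, 12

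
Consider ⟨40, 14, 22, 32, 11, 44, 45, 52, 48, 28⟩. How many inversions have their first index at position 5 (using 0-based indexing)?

1

The element at index 5 is 44.
Elements after it: 45, 52, 48, 28
Those smaller than 44: 28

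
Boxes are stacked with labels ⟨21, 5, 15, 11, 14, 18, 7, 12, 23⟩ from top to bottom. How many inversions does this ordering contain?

16

For each element, count later entries that are smaller:
21 → 5, 15, 11, 14, 18, 7, 12 → 7
5 → none → 0
15 → 11, 14, 7, 12 → 4
11 → 7 → 1
14 → 7, 12 → 2
18 → 7, 12 → 2
7 → none → 0
12 → none → 0
23 → none → 0
Sum: 7 + 0 + 4 + 1 + 2 + 2 + 0 + 0 + 0 = 16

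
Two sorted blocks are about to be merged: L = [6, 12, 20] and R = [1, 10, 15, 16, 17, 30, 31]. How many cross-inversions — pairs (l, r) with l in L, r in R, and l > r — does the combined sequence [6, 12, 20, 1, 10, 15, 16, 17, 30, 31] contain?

Split inversions: 8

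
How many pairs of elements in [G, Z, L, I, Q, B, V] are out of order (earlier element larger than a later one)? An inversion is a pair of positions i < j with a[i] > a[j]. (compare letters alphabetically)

For each element, count later entries that are smaller:
G: 1
Z: 5
L: 2
I: 1
Q: 1
B: 0
V: 0
Sum: 1 + 5 + 2 + 1 + 1 + 0 + 0 = 10

10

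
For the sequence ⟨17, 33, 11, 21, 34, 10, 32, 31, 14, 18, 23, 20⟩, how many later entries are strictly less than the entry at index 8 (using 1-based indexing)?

4 such elements

The element at index 8 is 31.
Elements after it: 14, 18, 23, 20
Those smaller than 31: 14, 18, 23, 20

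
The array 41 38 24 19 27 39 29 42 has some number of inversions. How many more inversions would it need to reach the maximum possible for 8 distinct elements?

16

Maximum inversions for 8 distinct elements is C(8, 2) = 8·7/2 = 28.
Current inversions — for each element, count later smaller elements:
41: 6
38: 4
24: 1
19: 0
27: 0
39: 1
29: 0
42: 0
Current total: 6 + 4 + 1 + 0 + 0 + 1 + 0 + 0 = 12
Shortfall: 28 − 12 = 16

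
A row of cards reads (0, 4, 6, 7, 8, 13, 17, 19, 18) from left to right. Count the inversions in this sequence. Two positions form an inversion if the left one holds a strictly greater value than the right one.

1 inversion

Count, for each position, how many later elements it exceeds:
0 → none → 0
4 → none → 0
6 → none → 0
7 → none → 0
8 → none → 0
13 → none → 0
17 → none → 0
19 → 18 → 1
18 → none → 0
Sum: 0 + 0 + 0 + 0 + 0 + 0 + 0 + 1 + 0 = 1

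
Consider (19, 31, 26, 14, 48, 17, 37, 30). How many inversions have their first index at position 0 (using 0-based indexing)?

2 such elements

The element at index 0 is 19.
Elements after it: 31, 26, 14, 48, 17, 37, 30
Those smaller than 19: 14, 17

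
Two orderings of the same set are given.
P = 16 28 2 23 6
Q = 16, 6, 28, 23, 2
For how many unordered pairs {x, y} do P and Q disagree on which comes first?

Assign each item its position (1..5) in the first ordering, then rewrite the second ordering as that position sequence:
positions: 16→1, 28→2, 2→3, 23→4, 6→5
second ordering as positions: [1, 5, 2, 4, 3]
Discordant pairs = inversions in this position sequence.
1: 0
5: 2, 4, 3 → 3
2: 0
4: 3 → 1
3: 0
Total: 0 + 3 + 0 + 1 + 0 = 4

4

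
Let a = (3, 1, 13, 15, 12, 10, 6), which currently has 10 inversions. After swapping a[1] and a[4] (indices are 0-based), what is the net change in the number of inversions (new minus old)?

Positions 1 and 4 hold 1 and 12; after swapping, the array is [3, 12, 13, 15, 1, 10, 6].
Element-by-element contributions:
3: 1
12: 3
13: 3
15: 3
1: 0
10: 1
6: 0
Sum: 1 + 3 + 3 + 3 + 0 + 1 + 0 = 11
Change: 11 − 10 = +1

+1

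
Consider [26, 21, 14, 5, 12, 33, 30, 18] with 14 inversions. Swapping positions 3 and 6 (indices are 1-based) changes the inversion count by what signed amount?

Positions 3 and 6 hold 14 and 33; after swapping, the array is [26, 21, 33, 5, 12, 14, 30, 18].
Element-by-element contributions:
26 → 21, 5, 12, 14, 18 → 5
21 → 5, 12, 14, 18 → 4
33 → 5, 12, 14, 30, 18 → 5
5 → none → 0
12 → none → 0
14 → none → 0
30 → 18 → 1
18 → none → 0
Sum: 5 + 4 + 5 + 0 + 0 + 0 + 1 + 0 = 15
Change: 15 − 14 = +1

+1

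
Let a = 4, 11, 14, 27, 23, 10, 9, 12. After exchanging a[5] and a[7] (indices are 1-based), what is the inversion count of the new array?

Positions 5 and 7 hold 23 and 9; after swapping, the array is [4, 11, 14, 27, 9, 10, 23, 12].
Sweep left to right; for each value list the smaller values that follow it:
4 → none → 0
11 → 9, 10 → 2
14 → 9, 10, 12 → 3
27 → 9, 10, 23, 12 → 4
9 → none → 0
10 → none → 0
23 → 12 → 1
12 → none → 0
Sum: 0 + 2 + 3 + 4 + 0 + 0 + 1 + 0 = 10

10 inversions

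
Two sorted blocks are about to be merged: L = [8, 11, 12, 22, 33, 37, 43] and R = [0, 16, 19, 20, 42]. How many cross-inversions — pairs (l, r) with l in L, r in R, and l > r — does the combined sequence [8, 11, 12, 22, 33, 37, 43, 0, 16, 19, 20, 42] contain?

Count, for every r in R, how many entries of L exceed r:
r = 0: 8, 11, 12, 22, 33, 37, 43 → 7
r = 16: 22, 33, 37, 43 → 4
r = 19: 22, 33, 37, 43 → 4
r = 20: 22, 33, 37, 43 → 4
r = 42: 43 → 1
Cross-inversions: 7 + 4 + 4 + 4 + 1 = 20

20 split inversions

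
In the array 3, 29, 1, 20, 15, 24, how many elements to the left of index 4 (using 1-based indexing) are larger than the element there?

1

The element at index 4 is 20.
Elements before it: 3, 29, 1
Those larger than 20: 29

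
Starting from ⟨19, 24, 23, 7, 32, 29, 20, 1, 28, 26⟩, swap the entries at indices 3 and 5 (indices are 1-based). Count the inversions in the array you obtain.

Positions 3 and 5 hold 23 and 32; after swapping, the array is [19, 24, 32, 7, 23, 29, 20, 1, 28, 26].
Sweep left to right; for each value list the smaller values that follow it:
19 → 7, 1 → 2
24 → 7, 23, 20, 1 → 4
32 → 7, 23, 29, 20, 1, 28, 26 → 7
7 → 1 → 1
23 → 20, 1 → 2
29 → 20, 1, 28, 26 → 4
20 → 1 → 1
1 → none → 0
28 → 26 → 1
26 → none → 0
Sum: 2 + 4 + 7 + 1 + 2 + 4 + 1 + 0 + 1 + 0 = 22

22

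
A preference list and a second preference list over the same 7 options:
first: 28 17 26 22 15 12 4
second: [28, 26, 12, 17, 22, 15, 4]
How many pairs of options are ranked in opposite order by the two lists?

Pairs: 4

Assign each item its position (1..7) in the first ordering, then rewrite the second ordering as that position sequence:
positions: 28→1, 17→2, 26→3, 22→4, 15→5, 12→6, 4→7
second ordering as positions: [1, 3, 6, 2, 4, 5, 7]
Discordant pairs = inversions in this position sequence.
1: 0
3: 2 → 1
6: 2, 4, 5 → 3
2: 0
4: 0
5: 0
7: 0
Total: 0 + 1 + 3 + 0 + 0 + 0 + 0 = 4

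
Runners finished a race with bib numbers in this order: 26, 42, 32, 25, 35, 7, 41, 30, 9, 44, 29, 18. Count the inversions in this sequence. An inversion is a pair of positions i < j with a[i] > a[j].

Sweep left to right; for each value list the smaller values that follow it:
26 → 25, 7, 9, 18 → 4
42 → 32, 25, 35, 7, 41, 30, 9, 29, 18 → 9
32 → 25, 7, 30, 9, 29, 18 → 6
25 → 7, 9, 18 → 3
35 → 7, 30, 9, 29, 18 → 5
7 → none → 0
41 → 30, 9, 29, 18 → 4
30 → 9, 29, 18 → 3
9 → none → 0
44 → 29, 18 → 2
29 → 18 → 1
18 → none → 0
Sum: 4 + 9 + 6 + 3 + 5 + 0 + 4 + 3 + 0 + 2 + 1 + 0 = 37

Inversions: 37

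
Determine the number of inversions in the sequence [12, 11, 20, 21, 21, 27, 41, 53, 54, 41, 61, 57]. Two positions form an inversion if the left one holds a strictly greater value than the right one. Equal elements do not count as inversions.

4

Count, for each position, how many later elements it exceeds:
12 → 11 → 1
11 → none → 0
20 → none → 0
21 → none → 0
21 → none → 0
27 → none → 0
41 → none → 0
53 → 41 → 1
54 → 41 → 1
41 → none → 0
61 → 57 → 1
57 → none → 0
Sum: 1 + 0 + 0 + 0 + 0 + 0 + 0 + 1 + 1 + 0 + 1 + 0 = 4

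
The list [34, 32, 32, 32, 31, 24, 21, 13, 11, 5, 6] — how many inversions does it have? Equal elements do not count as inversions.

51

Element-by-element contributions:
34: 10
32: 7
32: 7
32: 7
31: 6
24: 5
21: 4
13: 3
11: 2
5: 0
6: 0
Sum: 10 + 7 + 7 + 7 + 6 + 5 + 4 + 3 + 2 + 0 + 0 = 51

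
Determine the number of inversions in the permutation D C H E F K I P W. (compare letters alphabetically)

4

Count, for each position, how many later elements it exceeds:
D: 1
C: 0
H: 2
E: 0
F: 0
K: 1
I: 0
P: 0
W: 0
Sum: 1 + 0 + 2 + 0 + 0 + 1 + 0 + 0 + 0 = 4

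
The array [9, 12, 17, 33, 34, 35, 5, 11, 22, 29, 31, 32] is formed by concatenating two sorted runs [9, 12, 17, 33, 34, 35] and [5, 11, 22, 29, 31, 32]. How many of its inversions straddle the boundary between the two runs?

Take each right-half value and tally the left-half values above it:
r = 5: 9, 12, 17, 33, 34, 35 → 6
r = 11: 12, 17, 33, 34, 35 → 5
r = 22: 33, 34, 35 → 3
r = 29: 33, 34, 35 → 3
r = 31: 33, 34, 35 → 3
r = 32: 33, 34, 35 → 3
Cross-inversions: 6 + 5 + 3 + 3 + 3 + 3 = 23

23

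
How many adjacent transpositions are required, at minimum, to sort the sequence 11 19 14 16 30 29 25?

5

The minimum number of adjacent swaps to sort an array equals its inversion count, since every such swap removes exactly one inversion.
Count inversions — for each element, later elements that are smaller:
11: none → 0
19: 14, 16 → 2
14: none → 0
16: none → 0
30: 29, 25 → 2
29: 25 → 1
25: none → 0
Total inversions: 0 + 2 + 0 + 0 + 2 + 1 + 0 = 5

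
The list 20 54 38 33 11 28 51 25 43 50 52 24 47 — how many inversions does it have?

34

For each element, count later entries that are smaller:
20 → 11 → 1
54 → 38, 33, 11, 28, 51, 25, 43, 50, 52, 24, 47 → 11
38 → 33, 11, 28, 25, 24 → 5
33 → 11, 28, 25, 24 → 4
11 → none → 0
28 → 25, 24 → 2
51 → 25, 43, 50, 24, 47 → 5
25 → 24 → 1
43 → 24 → 1
50 → 24, 47 → 2
52 → 24, 47 → 2
24 → none → 0
47 → none → 0
Sum: 1 + 11 + 5 + 4 + 0 + 2 + 5 + 1 + 1 + 2 + 2 + 0 + 0 = 34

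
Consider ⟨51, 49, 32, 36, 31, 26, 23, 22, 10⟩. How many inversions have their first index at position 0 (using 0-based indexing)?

8 such elements

The element at index 0 is 51.
Elements after it: 49, 32, 36, 31, 26, 23, 22, 10
Those smaller than 51: 49, 32, 36, 31, 26, 23, 22, 10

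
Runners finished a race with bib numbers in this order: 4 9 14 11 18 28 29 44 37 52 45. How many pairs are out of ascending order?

There are 3 inversions.

Sweep left to right; for each value list the smaller values that follow it:
4 → none → 0
9 → none → 0
14 → 11 → 1
11 → none → 0
18 → none → 0
28 → none → 0
29 → none → 0
44 → 37 → 1
37 → none → 0
52 → 45 → 1
45 → none → 0
Sum: 0 + 0 + 1 + 0 + 0 + 0 + 0 + 1 + 0 + 1 + 0 = 3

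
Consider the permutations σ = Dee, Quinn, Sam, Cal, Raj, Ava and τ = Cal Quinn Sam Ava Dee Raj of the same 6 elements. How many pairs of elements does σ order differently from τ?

7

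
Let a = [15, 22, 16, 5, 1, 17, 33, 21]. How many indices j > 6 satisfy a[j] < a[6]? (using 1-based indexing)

The element at index 6 is 17.
Elements after it: 33, 21
None of them are smaller than 17.

0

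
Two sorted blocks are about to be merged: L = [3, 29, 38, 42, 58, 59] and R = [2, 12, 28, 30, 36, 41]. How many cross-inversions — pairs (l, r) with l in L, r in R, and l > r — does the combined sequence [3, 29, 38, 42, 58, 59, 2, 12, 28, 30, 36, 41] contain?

27

For each element r of the right run, count left-run elements greater than r:
r = 2: 3, 29, 38, 42, 58, 59 → 6
r = 12: 29, 38, 42, 58, 59 → 5
r = 28: 29, 38, 42, 58, 59 → 5
r = 30: 38, 42, 58, 59 → 4
r = 36: 38, 42, 58, 59 → 4
r = 41: 42, 58, 59 → 3
Cross-inversions: 6 + 5 + 5 + 4 + 4 + 3 = 27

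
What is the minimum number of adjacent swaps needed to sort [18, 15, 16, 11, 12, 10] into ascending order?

Each adjacent swap fixes exactly one inversion, so the minimum swap count equals the number of inversions.
Count inversions — for each element, later elements that are smaller:
18: 15, 16, 11, 12, 10 → 5
15: 11, 12, 10 → 3
16: 11, 12, 10 → 3
11: 10 → 1
12: 10 → 1
10: none → 0
Total inversions: 5 + 3 + 3 + 1 + 1 + 0 = 13

13 adjacent swaps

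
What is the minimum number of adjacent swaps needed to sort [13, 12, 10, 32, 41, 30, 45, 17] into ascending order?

Minimum adjacent swaps = number of inversions (each swap of adjacent out-of-order elements removes one inversion and no swap can remove more).
Count inversions — for each element, later elements that are smaller:
13: 12, 10 → 2
12: 10 → 1
10: none → 0
32: 30, 17 → 2
41: 30, 17 → 2
30: 17 → 1
45: 17 → 1
17: none → 0
Total inversions: 2 + 1 + 0 + 2 + 2 + 1 + 1 + 0 = 9

9 adjacent swaps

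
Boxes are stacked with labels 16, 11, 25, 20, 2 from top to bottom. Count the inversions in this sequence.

Sweep left to right; for each value list the smaller values that follow it:
16: 2
11: 1
25: 2
20: 1
2: 0
Sum: 2 + 1 + 2 + 1 + 0 = 6

6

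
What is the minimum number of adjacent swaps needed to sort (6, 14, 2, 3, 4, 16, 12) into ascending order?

8

Minimum adjacent swaps = number of inversions (each swap of adjacent out-of-order elements removes one inversion and no swap can remove more).
Count inversions — for each element, later elements that are smaller:
6: 2, 3, 4 → 3
14: 2, 3, 4, 12 → 4
2: none → 0
3: none → 0
4: none → 0
16: 12 → 1
12: none → 0
Total inversions: 3 + 4 + 0 + 0 + 0 + 1 + 0 = 8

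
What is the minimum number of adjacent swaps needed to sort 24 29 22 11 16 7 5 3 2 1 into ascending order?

Each adjacent swap fixes exactly one inversion, so the minimum swap count equals the number of inversions.
Count inversions — for each element, later elements that are smaller:
24: 22, 11, 16, 7, 5, 3, 2, 1 → 8
29: 22, 11, 16, 7, 5, 3, 2, 1 → 8
22: 11, 16, 7, 5, 3, 2, 1 → 7
11: 7, 5, 3, 2, 1 → 5
16: 7, 5, 3, 2, 1 → 5
7: 5, 3, 2, 1 → 4
5: 3, 2, 1 → 3
3: 2, 1 → 2
2: 1 → 1
1: none → 0
Total inversions: 8 + 8 + 7 + 5 + 5 + 4 + 3 + 2 + 1 + 0 = 43

43 swaps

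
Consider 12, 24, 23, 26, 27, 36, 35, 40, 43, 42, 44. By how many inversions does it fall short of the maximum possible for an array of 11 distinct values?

52

Maximum inversions for 11 distinct elements is C(11, 2) = 11·10/2 = 55.
Current inversions — for each element, count later smaller elements:
12: 0
24: 1
23: 0
26: 0
27: 0
36: 1
35: 0
40: 0
43: 1
42: 0
44: 0
Current total: 0 + 1 + 0 + 0 + 0 + 1 + 0 + 0 + 1 + 0 + 0 = 3
Shortfall: 55 − 3 = 52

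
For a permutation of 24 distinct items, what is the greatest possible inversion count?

276 inversions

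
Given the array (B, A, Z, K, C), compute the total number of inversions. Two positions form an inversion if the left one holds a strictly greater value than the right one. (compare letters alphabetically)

4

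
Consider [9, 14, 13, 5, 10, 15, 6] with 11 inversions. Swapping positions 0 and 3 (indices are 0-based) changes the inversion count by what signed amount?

Positions 0 and 3 hold 9 and 5; after swapping, the array is [5, 14, 13, 9, 10, 15, 6].
For each element, count later entries that are smaller:
5: 0
14: 4
13: 3
9: 1
10: 1
15: 1
6: 0
Sum: 0 + 4 + 3 + 1 + 1 + 1 + 0 = 10
Change: 10 − 11 = -1

-1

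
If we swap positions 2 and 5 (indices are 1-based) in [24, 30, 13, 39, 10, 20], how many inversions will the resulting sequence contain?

There are 6 inversions.

Positions 2 and 5 hold 30 and 10; after swapping, the array is [24, 10, 13, 39, 30, 20].
For each element, count later entries that are smaller:
24: 3
10: 0
13: 0
39: 2
30: 1
20: 0
Sum: 3 + 0 + 0 + 2 + 1 + 0 = 6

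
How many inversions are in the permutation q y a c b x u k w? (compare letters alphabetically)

16 inversions

Count, for each position, how many later elements it exceeds:
q: 4
y: 7
a: 0
c: 1
b: 0
x: 3
u: 1
k: 0
w: 0
Sum: 4 + 7 + 0 + 1 + 0 + 3 + 1 + 0 + 0 = 16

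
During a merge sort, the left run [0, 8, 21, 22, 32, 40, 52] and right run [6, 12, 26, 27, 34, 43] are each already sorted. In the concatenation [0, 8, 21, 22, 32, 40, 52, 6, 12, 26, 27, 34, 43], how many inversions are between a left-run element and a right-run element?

For each element r of the right run, count left-run elements greater than r:
r = 6: 8, 21, 22, 32, 40, 52 → 6
r = 12: 21, 22, 32, 40, 52 → 5
r = 26: 32, 40, 52 → 3
r = 27: 32, 40, 52 → 3
r = 34: 40, 52 → 2
r = 43: 52 → 1
Cross-inversions: 6 + 5 + 3 + 3 + 2 + 1 = 20

20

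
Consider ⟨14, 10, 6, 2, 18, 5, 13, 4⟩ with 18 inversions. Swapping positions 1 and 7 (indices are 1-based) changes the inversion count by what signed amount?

-1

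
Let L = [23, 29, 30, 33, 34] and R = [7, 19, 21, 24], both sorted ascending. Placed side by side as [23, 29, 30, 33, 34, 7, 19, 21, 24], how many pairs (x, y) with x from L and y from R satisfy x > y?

19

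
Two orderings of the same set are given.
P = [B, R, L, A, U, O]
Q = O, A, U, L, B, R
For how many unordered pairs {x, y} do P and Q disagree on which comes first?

Assign each item its position (1..6) in the first ordering, then rewrite the second ordering as that position sequence:
positions: B→1, R→2, L→3, A→4, U→5, O→6
second ordering as positions: [6, 4, 5, 3, 1, 2]
Discordant pairs = inversions in this position sequence.
6: 4, 5, 3, 1, 2 → 5
4: 3, 1, 2 → 3
5: 3, 1, 2 → 3
3: 1, 2 → 2
1: 0
2: 0
Total: 5 + 3 + 3 + 2 + 0 + 0 = 13

Disagreeing pairs: 13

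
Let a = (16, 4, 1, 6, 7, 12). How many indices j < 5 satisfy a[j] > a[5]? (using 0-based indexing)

1

The element at index 5 is 12.
Elements before it: 16, 4, 1, 6, 7
Those larger than 12: 16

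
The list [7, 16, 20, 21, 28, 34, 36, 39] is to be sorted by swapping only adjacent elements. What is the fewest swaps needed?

Swaps: 0

Minimum adjacent swaps = number of inversions (each swap of adjacent out-of-order elements removes one inversion and no swap can remove more).
Count inversions — for each element, later elements that are smaller:
7: none → 0
16: none → 0
20: none → 0
21: none → 0
28: none → 0
34: none → 0
36: none → 0
39: none → 0
Total inversions: 0 + 0 + 0 + 0 + 0 + 0 + 0 + 0 = 0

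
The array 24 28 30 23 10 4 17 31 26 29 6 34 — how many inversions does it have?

Inversions: 30

For each element, count later entries that are smaller:
24 → 23, 10, 4, 17, 6 → 5
28 → 23, 10, 4, 17, 26, 6 → 6
30 → 23, 10, 4, 17, 26, 29, 6 → 7
23 → 10, 4, 17, 6 → 4
10 → 4, 6 → 2
4 → none → 0
17 → 6 → 1
31 → 26, 29, 6 → 3
26 → 6 → 1
29 → 6 → 1
6 → none → 0
34 → none → 0
Sum: 5 + 6 + 7 + 4 + 2 + 0 + 1 + 3 + 1 + 1 + 0 + 0 = 30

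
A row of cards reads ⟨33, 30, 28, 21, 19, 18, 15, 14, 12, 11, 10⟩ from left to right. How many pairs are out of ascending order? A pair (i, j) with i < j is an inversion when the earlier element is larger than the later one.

For each element, count later entries that are smaller:
33 → 30, 28, 21, 19, 18, 15, 14, 12, 11, 10 → 10
30 → 28, 21, 19, 18, 15, 14, 12, 11, 10 → 9
28 → 21, 19, 18, 15, 14, 12, 11, 10 → 8
21 → 19, 18, 15, 14, 12, 11, 10 → 7
19 → 18, 15, 14, 12, 11, 10 → 6
18 → 15, 14, 12, 11, 10 → 5
15 → 14, 12, 11, 10 → 4
14 → 12, 11, 10 → 3
12 → 11, 10 → 2
11 → 10 → 1
10 → none → 0
Sum: 10 + 9 + 8 + 7 + 6 + 5 + 4 + 3 + 2 + 1 + 0 = 55

There are 55 inversions.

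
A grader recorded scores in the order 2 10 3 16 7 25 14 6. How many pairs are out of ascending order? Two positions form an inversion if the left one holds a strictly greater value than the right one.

10 out-of-order pairs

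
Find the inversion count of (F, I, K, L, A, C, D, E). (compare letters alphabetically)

16 inversions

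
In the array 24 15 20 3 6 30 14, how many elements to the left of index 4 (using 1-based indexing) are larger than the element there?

3

The element at index 4 is 3.
Elements before it: 24, 15, 20
Those larger than 3: 24, 15, 20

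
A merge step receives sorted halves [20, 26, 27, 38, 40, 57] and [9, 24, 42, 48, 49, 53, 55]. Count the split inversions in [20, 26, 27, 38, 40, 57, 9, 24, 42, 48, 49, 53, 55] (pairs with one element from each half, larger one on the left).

16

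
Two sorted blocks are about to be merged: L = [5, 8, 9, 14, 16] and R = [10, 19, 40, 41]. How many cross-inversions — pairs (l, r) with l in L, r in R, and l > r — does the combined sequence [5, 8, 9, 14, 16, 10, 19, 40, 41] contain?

2 split inversions

Count, for every r in R, how many entries of L exceed r:
r = 10: 14, 16 → 2
r = 19: none → 0
r = 40: none → 0
r = 41: none → 0
Cross-inversions: 2 + 0 + 0 + 0 = 2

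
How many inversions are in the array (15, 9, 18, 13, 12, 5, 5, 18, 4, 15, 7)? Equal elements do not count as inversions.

Element-by-element contributions:
15: 7
9: 4
18: 7
13: 5
12: 4
5: 1
5: 1
18: 3
4: 0
15: 1
7: 0
Sum: 7 + 4 + 7 + 5 + 4 + 1 + 1 + 3 + 0 + 1 + 0 = 33

33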